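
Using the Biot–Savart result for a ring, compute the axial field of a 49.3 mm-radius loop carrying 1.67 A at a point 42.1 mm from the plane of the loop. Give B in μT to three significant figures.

B ≈ 9.36 μT

On the axis of a circular loop, B = μ₀IR² / [2(R²+z²)^(3/2)].
R² + z² = (0.0493)² + (0.0421)² = 0.004203 m², and (R²+z²)^(3/2) = 2.72×10⁻⁴ m³.
B = (4π×10⁻⁷ × 1.67 × 0.00243) / (2 × 2.72×10⁻⁴) = 9.36×10⁻⁶ T.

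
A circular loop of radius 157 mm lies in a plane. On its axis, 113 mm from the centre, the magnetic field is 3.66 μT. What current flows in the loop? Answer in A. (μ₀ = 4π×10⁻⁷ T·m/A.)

On the axis of a loop, B = μ₀IR²/[2(R²+z²)^(3/2)], so I = 2B(R²+z²)^(3/2)/(μ₀R²).
R² + z² = 0.02465 + 0.01277 = 0.03742 m²; raised to 3/2 gives 7.24×10⁻³ m³.
I = 2 × 3.66×10⁻⁶ × 7.24×10⁻³ / (1.26×10⁻⁶ × 0.02465) = 1.71 A.

I ≈ 1.71 A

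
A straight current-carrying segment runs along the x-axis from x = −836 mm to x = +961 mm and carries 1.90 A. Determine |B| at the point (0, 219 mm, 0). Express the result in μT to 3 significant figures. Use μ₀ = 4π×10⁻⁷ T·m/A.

For a finite straight segment, B = (μ₀I/4πd)(sinθ₁ + sinθ₂), where θ₁, θ₂ are the angles from the perpendicular to each end.
The perpendicular distance is d = 0.219 m; the end-offsets along the wire are a = 0.836 m and b = 0.961 m.
sinθ₁ = 0.836/√(0.836²+0.219²) = 0.9674; sinθ₂ = 0.961/√(0.961²+0.219²) = 0.9750.
B = (4π×10⁻⁷ × 1.90) / (4π × 0.219) × (0.9674 + 0.9750) = 1.69×10⁻⁶ T.

B ≈ 1.69 μT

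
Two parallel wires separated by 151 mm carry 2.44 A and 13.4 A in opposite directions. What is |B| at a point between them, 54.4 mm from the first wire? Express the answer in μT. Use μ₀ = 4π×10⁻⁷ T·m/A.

Each long wire gives B = μ₀I/(2πd). Distances are d₁ = 0.0544 m and d₂ = 0.0966 m.
B₁ = 8.97×10⁻⁶ T, B₂ = 2.77×10⁻⁵ T.
Between antiparallel currents both contributions point the same way, so they add. B = B₁ + B₂ = 8.97×10⁻⁶ + 2.77×10⁻⁵ = 3.67×10⁻⁵ T.

B ≈ 36.7 μT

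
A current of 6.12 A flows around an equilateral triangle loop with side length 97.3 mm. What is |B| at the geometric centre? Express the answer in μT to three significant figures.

B ≈ 113 μT

Each side is a finite straight segment at perpendicular distance d = a/(2 tan(π/3)) = 0.02809 m from the centre, with end-angles ±π/3.
One side contributes B₁ = (μ₀I/4πd)·2 sin(π/3) = 3.77×10⁻⁵ T.
All 3 sides add in the same direction: B = 3 × 3.77×10⁻⁵ = 1.13×10⁻⁴ T.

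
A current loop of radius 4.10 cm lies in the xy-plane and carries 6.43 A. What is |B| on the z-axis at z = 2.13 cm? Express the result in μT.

B ≈ 68.9 μT

On the axis of a circular loop, B = μ₀IR² / [2(R²+z²)^(3/2)].
R² + z² = (0.041)² + (0.0213)² = 0.002135 m², and (R²+z²)^(3/2) = 9.86×10⁻⁵ m³.
B = (4π×10⁻⁷ × 6.43 × 0.001681) / (2 × 9.86×10⁻⁵) = 6.89×10⁻⁵ T.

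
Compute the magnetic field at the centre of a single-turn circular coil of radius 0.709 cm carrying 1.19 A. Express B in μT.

B ≈ 105 μT

At the centre of a circular loop the Biot–Savart law gives B = μ₀I/(2R).
B = (4π×10⁻⁷ × 1.19) / (2 × 0.00709) = 1.05×10⁻⁴ T.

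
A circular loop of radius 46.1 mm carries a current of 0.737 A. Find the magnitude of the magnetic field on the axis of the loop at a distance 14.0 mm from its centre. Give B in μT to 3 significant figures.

B ≈ 8.80 μT

On the axis of a circular loop, B = μ₀IR² / [2(R²+z²)^(3/2)].
R² + z² = (0.0461)² + (0.014)² = 0.002321 m², and (R²+z²)^(3/2) = 1.12×10⁻⁴ m³.
B = (4π×10⁻⁷ × 0.737 × 0.002125) / (2 × 1.12×10⁻⁴) = 8.80×10⁻⁶ T.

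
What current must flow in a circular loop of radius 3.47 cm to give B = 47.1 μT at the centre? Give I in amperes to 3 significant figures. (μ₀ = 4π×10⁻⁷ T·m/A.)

I ≈ 2.60 A

At the centre of a circular loop B = μ₀I/(2R), so I = 2RB/μ₀.
With R = 0.0347 m, I = 2 × 0.0347 × 4.71×10⁻⁵ / (4π×10⁻⁷) = 2.60 A.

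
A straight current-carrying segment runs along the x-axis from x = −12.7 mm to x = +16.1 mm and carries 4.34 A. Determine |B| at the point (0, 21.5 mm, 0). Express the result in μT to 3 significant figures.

B ≈ 22.4 μT

For a finite straight segment, B = (μ₀I/4πd)(sinθ₁ + sinθ₂), where θ₁, θ₂ are the angles from the perpendicular to each end.
The perpendicular distance is d = 0.0215 m; the end-offsets along the wire are a = 0.0127 m and b = 0.0161 m.
sinθ₁ = 0.0127/√(0.0127²+0.0215²) = 0.5086; sinθ₂ = 0.0161/√(0.0161²+0.0215²) = 0.5994.
B = (4π×10⁻⁷ × 4.34) / (4π × 0.0215) × (0.5086 + 0.5994) = 2.24×10⁻⁵ T.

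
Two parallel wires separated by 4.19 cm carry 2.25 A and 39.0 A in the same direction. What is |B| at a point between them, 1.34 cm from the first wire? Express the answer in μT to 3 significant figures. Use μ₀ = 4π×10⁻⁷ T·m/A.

Each long wire gives B = μ₀I/(2πd). Distances are d₁ = 0.0134 m and d₂ = 0.0285 m.
B₁ = 3.36×10⁻⁵ T, B₂ = 2.74×10⁻⁴ T.
Between parallel currents the two contributions point in opposite directions, so they subtract. B = |B₁ − B₂| = |3.36×10⁻⁵ − 2.74×10⁻⁴| = 2.40×10⁻⁴ T.

B ≈ 240 μT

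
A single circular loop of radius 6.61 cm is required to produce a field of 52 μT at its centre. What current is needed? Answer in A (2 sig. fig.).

At the centre of a circular loop B = μ₀I/(2R), so I = 2RB/μ₀.
With R = 0.0661 m, I = 2 × 0.0661 × 5.20×10⁻⁵ / (4π×10⁻⁷) = 5.47 A.

I ≈ 5.5 A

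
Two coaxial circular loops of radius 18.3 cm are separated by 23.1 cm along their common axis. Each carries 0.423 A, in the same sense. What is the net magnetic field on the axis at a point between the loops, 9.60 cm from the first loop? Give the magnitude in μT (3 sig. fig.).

Each loop contributes B = μ₀IR²/[2(R²+z²)^(3/2)] on the axis, with z measured from that loop.
Loop 1 (z = 0.096 m): B₁ = 1.01×10⁻⁶ T. Loop 2 (z = 0.135 m): B₂ = 7.57×10⁻⁷ T.
The fields add: B = B₁ + B₂ = 1.77×10⁻⁶ T.

B ≈ 1.77 μT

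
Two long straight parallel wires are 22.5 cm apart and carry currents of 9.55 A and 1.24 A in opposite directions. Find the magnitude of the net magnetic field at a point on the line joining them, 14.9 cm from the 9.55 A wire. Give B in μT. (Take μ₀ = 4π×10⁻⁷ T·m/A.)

B ≈ 16.1 μT

Each long wire gives B = μ₀I/(2πd). Distances are d₁ = 0.149 m and d₂ = 0.076 m.
B₁ = 1.28×10⁻⁵ T, B₂ = 3.26×10⁻⁶ T.
Between antiparallel currents both contributions point the same way, so they add. B = B₁ + B₂ = 1.28×10⁻⁵ + 3.26×10⁻⁶ = 1.61×10⁻⁵ T.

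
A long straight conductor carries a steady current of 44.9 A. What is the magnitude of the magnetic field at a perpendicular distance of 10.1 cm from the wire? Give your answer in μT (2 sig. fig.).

For an infinitely long straight wire, B = μ₀I/(2πd).
B = (4π×10⁻⁷ × 44.9) / (2π × 0.101) = 8.89×10⁻⁵ T.

B ≈ 89 μT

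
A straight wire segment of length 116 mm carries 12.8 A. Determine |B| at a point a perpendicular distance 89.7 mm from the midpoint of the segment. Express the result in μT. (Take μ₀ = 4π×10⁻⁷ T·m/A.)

For a finite straight segment, B = (μ₀I/4πd)(sinθ₁ + sinθ₂), where θ₁, θ₂ are the angles from the perpendicular to each end.
The perpendicular from the point meets the wire at its midpoint, so each end is L/2 = 0.058 m away along the wire.
sinθ₁ = 0.058/√(0.058²+0.0897²) = 0.5430; sinθ₂ = 0.058/√(0.058²+0.0897²) = 0.5430.
B = (4π×10⁻⁷ × 12.8) / (4π × 0.0897) × (0.5430 + 0.5430) = 1.55×10⁻⁵ T.

B ≈ 15.5 μT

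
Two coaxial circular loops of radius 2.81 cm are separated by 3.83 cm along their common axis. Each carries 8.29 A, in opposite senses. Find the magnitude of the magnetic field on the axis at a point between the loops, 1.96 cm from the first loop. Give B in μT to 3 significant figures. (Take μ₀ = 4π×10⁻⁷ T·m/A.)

Each loop contributes B = μ₀IR²/[2(R²+z²)^(3/2)] on the axis, with z measured from that loop.
Loop 1 (z = 0.0196 m): B₁ = 1.02×10⁻⁴ T. Loop 2 (z = 0.0187 m): B₂ = 1.07×10⁻⁴ T.
The fields oppose: B = |B₁ − B₂| = 4.68×10⁻⁶ T.

B ≈ 4.68 μT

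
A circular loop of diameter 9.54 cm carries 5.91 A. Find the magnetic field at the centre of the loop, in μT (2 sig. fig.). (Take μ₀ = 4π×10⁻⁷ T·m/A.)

At the centre of a circular loop the Biot–Savart law gives B = μ₀I/(2R) (so R = 0.0477 m).
B = (4π×10⁻⁷ × 5.91) / (2 × 0.0477) = 7.78×10⁻⁵ T.

B ≈ 78 μT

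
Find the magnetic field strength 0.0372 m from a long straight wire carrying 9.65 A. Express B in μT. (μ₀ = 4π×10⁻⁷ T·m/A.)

B ≈ 51.9 μT

For an infinitely long straight wire, B = μ₀I/(2πd).
B = (4π×10⁻⁷ × 9.65) / (2π × 0.0372) = 5.19×10⁻⁵ T.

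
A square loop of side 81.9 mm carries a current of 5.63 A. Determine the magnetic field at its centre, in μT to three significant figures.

Each side is a finite straight segment at perpendicular distance d = a/(2 tan(π/4)) = 0.04095 m from the centre, with end-angles ±π/4.
One side contributes B₁ = (μ₀I/4πd)·2 sin(π/4) = 1.94×10⁻⁵ T.
All 4 sides add in the same direction: B = 4 × 1.94×10⁻⁵ = 7.78×10⁻⁵ T.

B ≈ 77.8 μT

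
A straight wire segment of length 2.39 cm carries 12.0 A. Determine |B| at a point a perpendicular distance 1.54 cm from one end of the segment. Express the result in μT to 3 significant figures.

For a finite straight segment, B = (μ₀I/4πd)(sinθ₁ + sinθ₂), where θ₁, θ₂ are the angles from the perpendicular to each end.
The perpendicular foot is at one end, so the two end-offsets along the wire are 0 and L = 0.0239 m.
sinθ₁ = 0/√(0²+0.0154²) = 0.0000; sinθ₂ = 0.0239/√(0.0239²+0.0154²) = 0.8406.
B = (4π×10⁻⁷ × 12.0) / (4π × 0.0154) × (0.0000 + 0.8406) = 6.55×10⁻⁵ T.

B ≈ 65.5 μT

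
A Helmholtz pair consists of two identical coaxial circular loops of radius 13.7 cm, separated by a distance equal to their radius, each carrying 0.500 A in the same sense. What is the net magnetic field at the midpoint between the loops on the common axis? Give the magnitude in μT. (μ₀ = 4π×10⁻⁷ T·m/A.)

B ≈ 3.28 μT

Each loop contributes B = μ₀IR²/[2(R²+z²)^(3/2)] on the axis, with z measured from that loop.
Loop 1 (z = 0.0685 m): B₁ = 1.64×10⁻⁶ T. Loop 2 (z = 0.0685 m): B₂ = 1.64×10⁻⁶ T.
The fields add: B = B₁ + B₂ = 3.28×10⁻⁶ T.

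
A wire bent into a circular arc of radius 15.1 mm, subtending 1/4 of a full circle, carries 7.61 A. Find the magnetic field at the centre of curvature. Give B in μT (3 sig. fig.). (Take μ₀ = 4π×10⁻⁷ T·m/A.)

B ≈ 79.2 μT

The Biot–Savart field of a circular arc at its centre is B = μ₀Iφ/(4πR), with φ = 1.571 rad.
B = (4π×10⁻⁷ × 7.61 × 1.571) / (4π × 0.0151) = 7.92×10⁻⁵ T.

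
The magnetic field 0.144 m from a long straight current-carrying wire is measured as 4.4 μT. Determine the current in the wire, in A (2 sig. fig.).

I ≈ 3.2 A

For a long straight wire B = μ₀I/(2πd), so I = 2πdB/μ₀.
I = 2π × 0.144 × 4.40×10⁻⁶ / (4π×10⁻⁷) = 3.17 A.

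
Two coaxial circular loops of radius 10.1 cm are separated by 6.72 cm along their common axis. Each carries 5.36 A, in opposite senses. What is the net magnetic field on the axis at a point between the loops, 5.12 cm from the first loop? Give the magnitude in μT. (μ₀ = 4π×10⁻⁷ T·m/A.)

B ≈ 8.47 μT

Each loop contributes B = μ₀IR²/[2(R²+z²)^(3/2)] on the axis, with z measured from that loop.
Loop 1 (z = 0.0512 m): B₁ = 2.37×10⁻⁵ T. Loop 2 (z = 0.016 m): B₂ = 3.21×10⁻⁵ T.
The fields oppose: B = |B₁ − B₂| = 8.47×10⁻⁶ T.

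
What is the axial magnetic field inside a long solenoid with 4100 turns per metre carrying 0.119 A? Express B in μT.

B ≈ 613 μT

Inside a long solenoid, B = μ₀nI with n = 4100 turns/m.
B = 4π×10⁻⁷ × 4100 × 0.119 = 6.13×10⁻⁴ T.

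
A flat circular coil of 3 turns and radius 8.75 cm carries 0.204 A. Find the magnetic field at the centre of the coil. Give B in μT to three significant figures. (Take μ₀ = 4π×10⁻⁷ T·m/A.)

For an N-turn flat coil, B = Nμ₀I/(2R) with R = 0.0875 m.
B = 3 × 1.46×10⁻⁶ T = 4.39×10⁻⁶ T.

B ≈ 4.39 μT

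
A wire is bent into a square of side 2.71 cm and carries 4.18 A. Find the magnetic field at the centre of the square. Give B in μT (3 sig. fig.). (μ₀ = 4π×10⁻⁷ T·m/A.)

Each side is a finite straight segment at perpendicular distance d = a/(2 tan(π/4)) = 0.01355 m from the centre, with end-angles ±π/4.
One side contributes B₁ = (μ₀I/4πd)·2 sin(π/4) = 4.36×10⁻⁵ T.
All 4 sides add in the same direction: B = 4 × 4.36×10⁻⁵ = 1.75×10⁻⁴ T.

B ≈ 175 μT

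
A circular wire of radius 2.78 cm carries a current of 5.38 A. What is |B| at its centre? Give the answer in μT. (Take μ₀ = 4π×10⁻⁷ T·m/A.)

At the centre of a circular loop the Biot–Savart law gives B = μ₀I/(2R).
B = (4π×10⁻⁷ × 5.38) / (2 × 0.0278) = 1.22×10⁻⁴ T.

B ≈ 122 μT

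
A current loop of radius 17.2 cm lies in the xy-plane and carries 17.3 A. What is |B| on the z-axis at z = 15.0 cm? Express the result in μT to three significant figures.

B ≈ 27.1 μT

On the axis of a circular loop, B = μ₀IR² / [2(R²+z²)^(3/2)].
R² + z² = (0.172)² + (0.15)² = 0.05208 m², and (R²+z²)^(3/2) = 1.19×10⁻² m³.
B = (4π×10⁻⁷ × 17.3 × 0.02958) / (2 × 1.19×10⁻²) = 2.71×10⁻⁵ T.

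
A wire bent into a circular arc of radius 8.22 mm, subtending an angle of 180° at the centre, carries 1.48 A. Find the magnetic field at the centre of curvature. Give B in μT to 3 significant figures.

B ≈ 56.6 μT

The Biot–Savart field of a circular arc at its centre is B = μ₀Iφ/(4πR), with φ = 3.142 rad.
B = (4π×10⁻⁷ × 1.48 × 3.142) / (4π × 0.00822) = 5.66×10⁻⁵ T.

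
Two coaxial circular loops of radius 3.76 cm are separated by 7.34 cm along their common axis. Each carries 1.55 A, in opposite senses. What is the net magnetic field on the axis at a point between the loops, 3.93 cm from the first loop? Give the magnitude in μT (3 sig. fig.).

Each loop contributes B = μ₀IR²/[2(R²+z²)^(3/2)] on the axis, with z measured from that loop.
Loop 1 (z = 0.0393 m): B₁ = 8.56×10⁻⁶ T. Loop 2 (z = 0.0341 m): B₂ = 1.05×10⁻⁵ T.
The fields oppose: B = |B₁ − B₂| = 1.97×10⁻⁶ T.

B ≈ 1.97 μT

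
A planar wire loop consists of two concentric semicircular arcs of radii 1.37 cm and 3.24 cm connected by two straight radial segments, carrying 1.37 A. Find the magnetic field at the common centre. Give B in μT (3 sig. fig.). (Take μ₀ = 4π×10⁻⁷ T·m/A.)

B ≈ 18.1 μT

The radial connectors point toward the centre, so dl × r̂ = 0 and they contribute nothing.
Each semicircle gives μ₀I/(4R): inner arc 3.14×10⁻⁵ T, outer arc 1.33×10⁻⁵ T.
The two arcs carry current in opposite angular senses, so their fields oppose: B = |3.14×10⁻⁵ − 1.33×10⁻⁵| = 1.81×10⁻⁵ T.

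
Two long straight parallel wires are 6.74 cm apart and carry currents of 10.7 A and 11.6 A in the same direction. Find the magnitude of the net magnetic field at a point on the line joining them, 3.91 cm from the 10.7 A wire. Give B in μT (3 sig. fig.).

Each long wire gives B = μ₀I/(2πd). Distances are d₁ = 0.0391 m and d₂ = 0.0283 m.
B₁ = 5.47×10⁻⁵ T, B₂ = 8.20×10⁻⁵ T.
Between parallel currents the two contributions point in opposite directions, so they subtract. B = |B₁ − B₂| = |5.47×10⁻⁵ − 8.20×10⁻⁵| = 2.72×10⁻⁵ T.

B ≈ 27.2 μT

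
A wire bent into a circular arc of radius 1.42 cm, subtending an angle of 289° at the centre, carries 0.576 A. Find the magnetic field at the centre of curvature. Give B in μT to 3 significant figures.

B ≈ 20.5 μT

The Biot–Savart field of a circular arc at its centre is B = μ₀Iφ/(4πR), with φ = 5.044 rad.
B = (4π×10⁻⁷ × 0.576 × 5.044) / (4π × 0.0142) = 2.05×10⁻⁵ T.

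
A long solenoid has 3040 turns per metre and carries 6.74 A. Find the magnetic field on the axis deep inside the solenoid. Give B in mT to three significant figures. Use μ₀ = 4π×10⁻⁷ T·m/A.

Inside a long solenoid, B = μ₀nI with n = 3040 turns/m.
B = 4π×10⁻⁷ × 3040 × 6.74 = 2.57×10⁻² T.

B ≈ 25.7 mT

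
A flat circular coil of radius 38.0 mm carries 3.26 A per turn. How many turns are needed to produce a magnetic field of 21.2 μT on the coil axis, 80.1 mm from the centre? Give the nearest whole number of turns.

N = 5

For an N-turn coil, B = Nμ₀IR²/[2(R²+z²)^(3/2)]. A single turn gives B₁ = 4.24×10⁻⁶ T with R = 0.038 m, z = 0.0801 m.
N = B/B₁ = 2.12×10⁻⁵ / 4.24×10⁻⁶ = 4.99.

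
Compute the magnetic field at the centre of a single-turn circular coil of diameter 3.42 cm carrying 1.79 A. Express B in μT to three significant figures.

B ≈ 65.8 μT

At the centre of a circular loop the Biot–Savart law gives B = μ₀I/(2R) (so R = 0.0171 m).
B = (4π×10⁻⁷ × 1.79) / (2 × 0.0171) = 6.58×10⁻⁵ T.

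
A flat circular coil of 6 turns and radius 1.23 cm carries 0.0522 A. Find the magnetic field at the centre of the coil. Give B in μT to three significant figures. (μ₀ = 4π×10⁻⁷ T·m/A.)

For an N-turn flat coil, B = Nμ₀I/(2R) with R = 0.0123 m.
B = 6 × 2.67×10⁻⁶ T = 1.60×10⁻⁵ T.

B ≈ 16.0 μT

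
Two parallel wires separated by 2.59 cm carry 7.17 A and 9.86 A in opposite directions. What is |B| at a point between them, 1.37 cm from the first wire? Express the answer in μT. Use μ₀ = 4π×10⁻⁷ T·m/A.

B ≈ 266 μT

Each long wire gives B = μ₀I/(2πd). Distances are d₁ = 0.0137 m and d₂ = 0.0122 m.
B₁ = 1.05×10⁻⁴ T, B₂ = 1.62×10⁻⁴ T.
Between antiparallel currents both contributions point the same way, so they add. B = B₁ + B₂ = 1.05×10⁻⁴ + 1.62×10⁻⁴ = 2.66×10⁻⁴ T.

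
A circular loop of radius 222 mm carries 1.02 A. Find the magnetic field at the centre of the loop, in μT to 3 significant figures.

At the centre of a circular loop the Biot–Savart law gives B = μ₀I/(2R).
B = (4π×10⁻⁷ × 1.02) / (2 × 0.222) = 2.89×10⁻⁶ T.

B ≈ 2.89 μT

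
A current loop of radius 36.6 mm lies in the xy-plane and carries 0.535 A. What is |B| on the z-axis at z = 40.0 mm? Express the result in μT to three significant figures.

B ≈ 2.83 μT

On the axis of a circular loop, B = μ₀IR² / [2(R²+z²)^(3/2)].
R² + z² = (0.0366)² + (0.04)² = 0.00294 m², and (R²+z²)^(3/2) = 1.59×10⁻⁴ m³.
B = (4π×10⁻⁷ × 0.535 × 0.00134) / (2 × 1.59×10⁻⁴) = 2.83×10⁻⁶ T.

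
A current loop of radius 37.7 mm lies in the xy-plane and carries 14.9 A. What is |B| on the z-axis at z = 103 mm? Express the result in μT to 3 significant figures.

On the axis of a circular loop, B = μ₀IR² / [2(R²+z²)^(3/2)].
R² + z² = (0.0377)² + (0.103)² = 0.01203 m², and (R²+z²)^(3/2) = 1.32×10⁻³ m³.
B = (4π×10⁻⁷ × 14.9 × 0.001421) / (2 × 1.32×10⁻³) = 1.01×10⁻⁵ T.

B ≈ 10.1 μT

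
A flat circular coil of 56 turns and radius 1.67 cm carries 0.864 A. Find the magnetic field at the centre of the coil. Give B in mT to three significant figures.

For an N-turn flat coil, B = Nμ₀I/(2R) with R = 0.0167 m.
B = 56 × 3.25×10⁻⁵ T = 1.82×10⁻³ T.

B ≈ 1.82 mT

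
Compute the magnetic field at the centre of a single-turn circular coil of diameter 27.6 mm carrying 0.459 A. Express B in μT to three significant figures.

At the centre of a circular loop the Biot–Savart law gives B = μ₀I/(2R) (so R = 0.0138 m).
B = (4π×10⁻⁷ × 0.459) / (2 × 0.0138) = 2.09×10⁻⁵ T.

B ≈ 20.9 μT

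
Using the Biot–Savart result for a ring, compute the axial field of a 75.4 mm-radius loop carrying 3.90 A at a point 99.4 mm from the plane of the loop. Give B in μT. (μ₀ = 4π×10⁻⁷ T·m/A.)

B ≈ 7.17 μT

On the axis of a circular loop, B = μ₀IR² / [2(R²+z²)^(3/2)].
R² + z² = (0.0754)² + (0.0994)² = 0.01557 m², and (R²+z²)^(3/2) = 1.94×10⁻³ m³.
B = (4π×10⁻⁷ × 3.90 × 0.005685) / (2 × 1.94×10⁻³) = 7.17×10⁻⁶ T.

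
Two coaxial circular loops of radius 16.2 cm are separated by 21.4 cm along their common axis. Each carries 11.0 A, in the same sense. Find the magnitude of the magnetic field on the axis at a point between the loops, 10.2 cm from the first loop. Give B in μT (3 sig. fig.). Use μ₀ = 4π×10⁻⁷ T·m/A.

B ≈ 49.6 μT

Each loop contributes B = μ₀IR²/[2(R²+z²)^(3/2)] on the axis, with z measured from that loop.
Loop 1 (z = 0.102 m): B₁ = 2.59×10⁻⁵ T. Loop 2 (z = 0.112 m): B₂ = 2.37×10⁻⁵ T.
The fields add: B = B₁ + B₂ = 4.96×10⁻⁵ T.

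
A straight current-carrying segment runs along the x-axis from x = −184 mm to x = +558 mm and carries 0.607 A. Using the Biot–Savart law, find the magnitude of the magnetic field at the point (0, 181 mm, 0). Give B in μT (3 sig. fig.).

B ≈ 0.558 μT

For a finite straight segment, B = (μ₀I/4πd)(sinθ₁ + sinθ₂), where θ₁, θ₂ are the angles from the perpendicular to each end.
The perpendicular distance is d = 0.181 m; the end-offsets along the wire are a = 0.184 m and b = 0.558 m.
sinθ₁ = 0.184/√(0.184²+0.181²) = 0.7129; sinθ₂ = 0.558/√(0.558²+0.181²) = 0.9512.
B = (4π×10⁻⁷ × 0.607) / (4π × 0.181) × (0.7129 + 0.9512) = 5.58×10⁻⁷ T.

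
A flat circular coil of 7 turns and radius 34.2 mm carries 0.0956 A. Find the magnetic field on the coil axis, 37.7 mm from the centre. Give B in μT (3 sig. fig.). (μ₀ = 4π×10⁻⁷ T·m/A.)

For an N-turn flat coil, B = Nμ₀IR²/[2(R²+z²)^(3/2)] with R = 0.0342 m, z = 0.0377 m.
B = 7 × 5.33×10⁻⁷ T = 3.73×10⁻⁶ T.

B ≈ 3.73 μT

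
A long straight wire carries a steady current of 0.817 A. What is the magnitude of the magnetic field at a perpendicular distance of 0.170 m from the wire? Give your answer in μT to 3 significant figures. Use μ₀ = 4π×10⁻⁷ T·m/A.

For an infinitely long straight wire, B = μ₀I/(2πd).
B = (4π×10⁻⁷ × 0.817) / (2π × 0.17) = 9.61×10⁻⁷ T.

B ≈ 0.961 μT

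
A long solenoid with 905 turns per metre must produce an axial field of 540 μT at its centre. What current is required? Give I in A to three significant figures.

I ≈ 0.475 A

Inside a long solenoid B = μ₀nI with n = 905 m⁻¹, so I = B/(μ₀n).
I = 5.40×10⁻⁴ / (4π×10⁻⁷ × 905) = 0.475 A.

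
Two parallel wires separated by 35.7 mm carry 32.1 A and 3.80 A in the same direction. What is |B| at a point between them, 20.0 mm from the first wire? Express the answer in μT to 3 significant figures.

Each long wire gives B = μ₀I/(2πd). Distances are d₁ = 0.02 m and d₂ = 0.0157 m.
B₁ = 3.21×10⁻⁴ T, B₂ = 4.84×10⁻⁵ T.
Between parallel currents the two contributions point in opposite directions, so they subtract. B = |B₁ − B₂| = |3.21×10⁻⁴ − 4.84×10⁻⁵| = 2.73×10⁻⁴ T.

B ≈ 273 μT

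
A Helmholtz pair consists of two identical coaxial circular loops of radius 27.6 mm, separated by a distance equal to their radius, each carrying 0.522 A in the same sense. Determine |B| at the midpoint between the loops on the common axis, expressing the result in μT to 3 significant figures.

Each loop contributes B = μ₀IR²/[2(R²+z²)^(3/2)] on the axis, with z measured from that loop.
Loop 1 (z = 0.0138 m): B₁ = 8.50×10⁻⁶ T. Loop 2 (z = 0.0138 m): B₂ = 8.50×10⁻⁶ T.
The fields add: B = B₁ + B₂ = 1.70×10⁻⁵ T.

B ≈ 17.0 μT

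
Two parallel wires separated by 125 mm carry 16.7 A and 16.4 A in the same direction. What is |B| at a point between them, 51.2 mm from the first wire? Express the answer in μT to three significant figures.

B ≈ 20.8 μT

Each long wire gives B = μ₀I/(2πd). Distances are d₁ = 0.0512 m and d₂ = 0.0738 m.
B₁ = 6.52×10⁻⁵ T, B₂ = 4.44×10⁻⁵ T.
Between parallel currents the two contributions point in opposite directions, so they subtract. B = |B₁ − B₂| = |6.52×10⁻⁵ − 4.44×10⁻⁵| = 2.08×10⁻⁵ T.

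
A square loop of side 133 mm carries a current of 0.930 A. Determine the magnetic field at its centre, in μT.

B ≈ 7.91 μT

Each side is a finite straight segment at perpendicular distance d = a/(2 tan(π/4)) = 0.0665 m from the centre, with end-angles ±π/4.
One side contributes B₁ = (μ₀I/4πd)·2 sin(π/4) = 1.98×10⁻⁶ T.
All 4 sides add in the same direction: B = 4 × 1.98×10⁻⁶ = 7.91×10⁻⁶ T.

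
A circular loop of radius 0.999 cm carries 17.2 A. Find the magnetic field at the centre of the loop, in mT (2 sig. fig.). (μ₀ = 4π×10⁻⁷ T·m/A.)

B ≈ 1.1 mT

At the centre of a circular loop the Biot–Savart law gives B = μ₀I/(2R).
B = (4π×10⁻⁷ × 17.2) / (2 × 0.00999) = 1.08×10⁻³ T.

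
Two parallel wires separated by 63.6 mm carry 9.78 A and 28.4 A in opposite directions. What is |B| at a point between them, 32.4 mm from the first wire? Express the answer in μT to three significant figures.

B ≈ 242 μT

Each long wire gives B = μ₀I/(2πd). Distances are d₁ = 0.0324 m and d₂ = 0.0312 m.
B₁ = 6.04×10⁻⁵ T, B₂ = 1.82×10⁻⁴ T.
Between antiparallel currents both contributions point the same way, so they add. B = B₁ + B₂ = 6.04×10⁻⁵ + 1.82×10⁻⁴ = 2.42×10⁻⁴ T.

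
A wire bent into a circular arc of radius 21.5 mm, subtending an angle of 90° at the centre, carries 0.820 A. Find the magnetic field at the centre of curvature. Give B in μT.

B ≈ 5.99 μT

The Biot–Savart field of a circular arc at its centre is B = μ₀Iφ/(4πR), with φ = 1.571 rad.
B = (4π×10⁻⁷ × 0.820 × 1.571) / (4π × 0.0215) = 5.99×10⁻⁶ T.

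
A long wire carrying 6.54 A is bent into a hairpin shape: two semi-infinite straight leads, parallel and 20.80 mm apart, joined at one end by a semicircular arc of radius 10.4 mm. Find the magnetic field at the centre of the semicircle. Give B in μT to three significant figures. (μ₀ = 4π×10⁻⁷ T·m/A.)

B ≈ 323 μT

The semicircular arc contributes B_arc = μ₀I·π/(4πR) = μ₀I/(4R) = 1.98×10⁻⁴ T.
Each semi-infinite lead is at perpendicular distance R = 0.0104 m from the centre, with the perpendicular foot at its near end, so it contributes μ₀I/(4πR); both point the same way, together 1.26×10⁻⁴ T.
Arc and leads all point the same direction: B = 1.98×10⁻⁴ + 1.26×10⁻⁴ = 3.23×10⁻⁴ T.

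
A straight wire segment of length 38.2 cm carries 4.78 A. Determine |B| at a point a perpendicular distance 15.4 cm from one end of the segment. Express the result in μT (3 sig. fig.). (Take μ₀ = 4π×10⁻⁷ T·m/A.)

B ≈ 2.88 μT

For a finite straight segment, B = (μ₀I/4πd)(sinθ₁ + sinθ₂), where θ₁, θ₂ are the angles from the perpendicular to each end.
The perpendicular foot is at one end, so the two end-offsets along the wire are 0 and L = 0.382 m.
sinθ₁ = 0/√(0²+0.154²) = 0.0000; sinθ₂ = 0.382/√(0.382²+0.154²) = 0.9275.
B = (4π×10⁻⁷ × 4.78) / (4π × 0.154) × (0.0000 + 0.9275) = 2.88×10⁻⁶ T.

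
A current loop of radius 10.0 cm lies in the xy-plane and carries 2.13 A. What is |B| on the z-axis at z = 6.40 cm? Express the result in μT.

B ≈ 8.00 μT

On the axis of a circular loop, B = μ₀IR² / [2(R²+z²)^(3/2)].
R² + z² = (0.1)² + (0.064)² = 0.0141 m², and (R²+z²)^(3/2) = 1.67×10⁻³ m³.
B = (4π×10⁻⁷ × 2.13 × 0.01) / (2 × 1.67×10⁻³) = 8.00×10⁻⁶ T.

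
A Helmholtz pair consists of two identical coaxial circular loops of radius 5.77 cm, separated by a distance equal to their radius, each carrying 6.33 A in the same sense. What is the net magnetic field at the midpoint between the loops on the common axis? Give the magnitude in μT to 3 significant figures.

B ≈ 98.6 μT

Each loop contributes B = μ₀IR²/[2(R²+z²)^(3/2)] on the axis, with z measured from that loop.
Loop 1 (z = 0.02885 m): B₁ = 4.93×10⁻⁵ T. Loop 2 (z = 0.02885 m): B₂ = 4.93×10⁻⁵ T.
The fields add: B = B₁ + B₂ = 9.86×10⁻⁵ T.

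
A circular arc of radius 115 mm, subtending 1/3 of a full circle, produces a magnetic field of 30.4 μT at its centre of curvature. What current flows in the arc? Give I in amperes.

I ≈ 16.7 A

For a circular arc, B = μ₀Iφ/(4πR) with φ in radians; here φ = 2.094 rad.
So I = 4πRB/(μ₀φ) = 4π × 0.115 × 3.04×10⁻⁵ / (4π×10⁻⁷ × 2.094) = 16.7 A.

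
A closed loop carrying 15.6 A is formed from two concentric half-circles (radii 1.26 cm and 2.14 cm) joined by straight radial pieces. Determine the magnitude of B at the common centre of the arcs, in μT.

The radial connectors point toward the centre, so dl × r̂ = 0 and they contribute nothing.
Each semicircle gives μ₀I/(4R): inner arc 3.89×10⁻⁴ T, outer arc 2.29×10⁻⁴ T.
The two arcs carry current in opposite angular senses, so their fields oppose: B = |3.89×10⁻⁴ − 2.29×10⁻⁴| = 1.60×10⁻⁴ T.

B ≈ 160 μT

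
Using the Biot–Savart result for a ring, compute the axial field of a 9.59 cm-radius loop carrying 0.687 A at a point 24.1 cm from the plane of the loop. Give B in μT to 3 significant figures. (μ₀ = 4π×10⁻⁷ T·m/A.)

On the axis of a circular loop, B = μ₀IR² / [2(R²+z²)^(3/2)].
R² + z² = (0.0959)² + (0.241)² = 0.06728 m², and (R²+z²)^(3/2) = 1.75×10⁻² m³.
B = (4π×10⁻⁷ × 0.687 × 0.009197) / (2 × 1.75×10⁻²) = 2.27×10⁻⁷ T.

B ≈ 0.227 μT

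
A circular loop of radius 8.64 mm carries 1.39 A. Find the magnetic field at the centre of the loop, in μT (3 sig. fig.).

At the centre of a circular loop the Biot–Savart law gives B = μ₀I/(2R).
B = (4π×10⁻⁷ × 1.39) / (2 × 0.00864) = 1.01×10⁻⁴ T.

B ≈ 101 μT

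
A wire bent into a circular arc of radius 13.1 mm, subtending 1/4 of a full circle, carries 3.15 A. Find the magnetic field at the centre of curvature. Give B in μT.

B ≈ 37.8 μT

The Biot–Savart field of a circular arc at its centre is B = μ₀Iφ/(4πR), with φ = 1.571 rad.
B = (4π×10⁻⁷ × 3.15 × 1.571) / (4π × 0.0131) = 3.78×10⁻⁵ T.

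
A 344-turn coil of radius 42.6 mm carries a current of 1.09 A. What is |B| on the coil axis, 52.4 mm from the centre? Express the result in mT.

B ≈ 1.39 mT

For an N-turn flat coil, B = Nμ₀IR²/[2(R²+z²)^(3/2)] with R = 0.0426 m, z = 0.0524 m.
B = 344 × 4.04×10⁻⁶ T = 1.39×10⁻³ T.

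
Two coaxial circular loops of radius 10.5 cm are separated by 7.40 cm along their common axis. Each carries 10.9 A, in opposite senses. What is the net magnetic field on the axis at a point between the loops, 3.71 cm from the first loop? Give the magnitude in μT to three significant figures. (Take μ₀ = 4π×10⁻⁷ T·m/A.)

Each loop contributes B = μ₀IR²/[2(R²+z²)^(3/2)] on the axis, with z measured from that loop.
Loop 1 (z = 0.0371 m): B₁ = 5.47×10⁻⁵ T. Loop 2 (z = 0.0369 m): B₂ = 5.48×10⁻⁵ T.
The fields oppose: B = |B₁ − B₂| = 9.80×10⁻⁸ T.

B ≈ 0.0980 μT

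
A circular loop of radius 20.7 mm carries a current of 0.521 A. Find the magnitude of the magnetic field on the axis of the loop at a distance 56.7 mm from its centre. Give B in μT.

B ≈ 0.638 μT

On the axis of a circular loop, B = μ₀IR² / [2(R²+z²)^(3/2)].
R² + z² = (0.0207)² + (0.0567)² = 0.003643 m², and (R²+z²)^(3/2) = 2.20×10⁻⁴ m³.
B = (4π×10⁻⁷ × 0.521 × 0.0004285) / (2 × 2.20×10⁻⁴) = 6.38×10⁻⁷ T.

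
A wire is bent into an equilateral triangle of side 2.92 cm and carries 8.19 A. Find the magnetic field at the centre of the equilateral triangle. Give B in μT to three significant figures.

Each side is a finite straight segment at perpendicular distance d = a/(2 tan(π/3)) = 0.008429 m from the centre, with end-angles ±π/3.
One side contributes B₁ = (μ₀I/4πd)·2 sin(π/3) = 1.68×10⁻⁴ T.
All 3 sides add in the same direction: B = 3 × 1.68×10⁻⁴ = 5.05×10⁻⁴ T.

B ≈ 505 μT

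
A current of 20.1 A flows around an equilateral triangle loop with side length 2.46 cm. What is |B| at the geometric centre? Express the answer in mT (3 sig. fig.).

B ≈ 1.47 mT

Each side is a finite straight segment at perpendicular distance d = a/(2 tan(π/3)) = 0.007101 m from the centre, with end-angles ±π/3.
One side contributes B₁ = (μ₀I/4πd)·2 sin(π/3) = 4.90×10⁻⁴ T.
All 3 sides add in the same direction: B = 3 × 4.90×10⁻⁴ = 1.47×10⁻³ T.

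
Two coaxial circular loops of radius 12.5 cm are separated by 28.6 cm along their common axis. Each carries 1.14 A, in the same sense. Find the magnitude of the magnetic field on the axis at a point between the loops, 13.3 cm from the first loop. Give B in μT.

B ≈ 3.29 μT

Each loop contributes B = μ₀IR²/[2(R²+z²)^(3/2)] on the axis, with z measured from that loop.
Loop 1 (z = 0.133 m): B₁ = 1.84×10⁻⁶ T. Loop 2 (z = 0.153 m): B₂ = 1.45×10⁻⁶ T.
The fields add: B = B₁ + B₂ = 3.29×10⁻⁶ T.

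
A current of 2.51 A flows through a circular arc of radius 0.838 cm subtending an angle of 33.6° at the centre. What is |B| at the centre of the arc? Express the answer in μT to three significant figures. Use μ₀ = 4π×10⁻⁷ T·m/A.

B ≈ 17.6 μT

The Biot–Savart field of a circular arc at its centre is B = μ₀Iφ/(4πR), with φ = 0.5864 rad.
B = (4π×10⁻⁷ × 2.51 × 0.5864) / (4π × 0.00838) = 1.76×10⁻⁵ T.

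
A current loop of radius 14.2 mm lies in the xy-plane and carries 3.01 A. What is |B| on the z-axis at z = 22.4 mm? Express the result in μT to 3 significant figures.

B ≈ 20.4 μT

On the axis of a circular loop, B = μ₀IR² / [2(R²+z²)^(3/2)].
R² + z² = (0.0142)² + (0.0224)² = 0.0007034 m², and (R²+z²)^(3/2) = 1.87×10⁻⁵ m³.
B = (4π×10⁻⁷ × 3.01 × 0.0002016) / (2 × 1.87×10⁻⁵) = 2.04×10⁻⁵ T.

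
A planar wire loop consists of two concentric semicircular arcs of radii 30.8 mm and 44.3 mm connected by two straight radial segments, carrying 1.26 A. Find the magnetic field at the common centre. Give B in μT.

The radial connectors point toward the centre, so dl × r̂ = 0 and they contribute nothing.
Each semicircle gives μ₀I/(4R): inner arc 1.29×10⁻⁵ T, outer arc 8.94×10⁻⁶ T.
The two arcs carry current in opposite angular senses, so their fields oppose: B = |1.29×10⁻⁵ − 8.94×10⁻⁶| = 3.92×10⁻⁶ T.

B ≈ 3.92 μT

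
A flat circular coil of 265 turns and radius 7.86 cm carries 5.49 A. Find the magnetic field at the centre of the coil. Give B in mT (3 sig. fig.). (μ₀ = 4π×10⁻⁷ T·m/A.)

B ≈ 11.6 mT

For an N-turn flat coil, B = Nμ₀I/(2R) with R = 0.0786 m.
B = 265 × 4.39×10⁻⁵ T = 1.16×10⁻² T.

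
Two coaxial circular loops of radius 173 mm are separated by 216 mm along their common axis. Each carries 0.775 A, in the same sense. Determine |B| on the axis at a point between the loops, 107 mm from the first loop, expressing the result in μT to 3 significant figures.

B ≈ 3.44 μT

Each loop contributes B = μ₀IR²/[2(R²+z²)^(3/2)] on the axis, with z measured from that loop.
Loop 1 (z = 0.107 m): B₁ = 1.73×10⁻⁶ T. Loop 2 (z = 0.109 m): B₂ = 1.70×10⁻⁶ T.
The fields add: B = B₁ + B₂ = 3.44×10⁻⁶ T.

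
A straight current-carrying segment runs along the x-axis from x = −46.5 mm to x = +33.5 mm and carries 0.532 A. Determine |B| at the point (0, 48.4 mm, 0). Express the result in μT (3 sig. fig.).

B ≈ 1.39 μT

For a finite straight segment, B = (μ₀I/4πd)(sinθ₁ + sinθ₂), where θ₁, θ₂ are the angles from the perpendicular to each end.
The perpendicular distance is d = 0.0484 m; the end-offsets along the wire are a = 0.0465 m and b = 0.0335 m.
sinθ₁ = 0.0465/√(0.0465²+0.0484²) = 0.6928; sinθ₂ = 0.0335/√(0.0335²+0.0484²) = 0.5691.
B = (4π×10⁻⁷ × 0.532) / (4π × 0.0484) × (0.6928 + 0.5691) = 1.39×10⁻⁶ T.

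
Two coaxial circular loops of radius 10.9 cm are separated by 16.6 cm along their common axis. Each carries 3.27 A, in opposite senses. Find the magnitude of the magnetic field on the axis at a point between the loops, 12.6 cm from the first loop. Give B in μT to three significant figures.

Each loop contributes B = μ₀IR²/[2(R²+z²)^(3/2)] on the axis, with z measured from that loop.
Loop 1 (z = 0.126 m): B₁ = 5.28×10⁻⁶ T. Loop 2 (z = 0.04 m): B₂ = 1.56×10⁻⁵ T.
The fields oppose: B = |B₁ − B₂| = 1.03×10⁻⁵ T.

B ≈ 10.3 μT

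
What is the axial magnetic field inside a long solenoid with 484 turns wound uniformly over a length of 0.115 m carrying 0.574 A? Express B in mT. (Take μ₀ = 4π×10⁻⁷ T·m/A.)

Inside a long solenoid, B = μ₀nI with n = 4209 turns/m.
B = 4π×10⁻⁷ × 4209 × 0.574 = 3.04×10⁻³ T.

B ≈ 3.04 mT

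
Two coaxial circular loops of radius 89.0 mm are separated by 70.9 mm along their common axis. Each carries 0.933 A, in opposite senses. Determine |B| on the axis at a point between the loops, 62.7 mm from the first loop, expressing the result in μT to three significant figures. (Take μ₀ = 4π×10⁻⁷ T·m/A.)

B ≈ 2.91 μT

Each loop contributes B = μ₀IR²/[2(R²+z²)^(3/2)] on the axis, with z measured from that loop.
Loop 1 (z = 0.0627 m): B₁ = 3.60×10⁻⁶ T. Loop 2 (z = 0.0082 m): B₂ = 6.50×10⁻⁶ T.
The fields oppose: B = |B₁ − B₂| = 2.91×10⁻⁶ T.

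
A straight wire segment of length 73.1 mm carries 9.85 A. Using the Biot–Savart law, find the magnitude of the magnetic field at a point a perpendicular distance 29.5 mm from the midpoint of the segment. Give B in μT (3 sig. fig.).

For a finite straight segment, B = (μ₀I/4πd)(sinθ₁ + sinθ₂), where θ₁, θ₂ are the angles from the perpendicular to each end.
The perpendicular from the point meets the wire at its midpoint, so each end is L/2 = 0.03655 m away along the wire.
sinθ₁ = 0.03655/√(0.03655²+0.0295²) = 0.7782; sinθ₂ = 0.03655/√(0.03655²+0.0295²) = 0.7782.
B = (4π×10⁻⁷ × 9.85) / (4π × 0.0295) × (0.7782 + 0.7782) = 5.20×10⁻⁵ T.

B ≈ 52.0 μT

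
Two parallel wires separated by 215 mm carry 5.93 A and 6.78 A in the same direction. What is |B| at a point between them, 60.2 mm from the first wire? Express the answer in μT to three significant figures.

B ≈ 10.9 μT

Each long wire gives B = μ₀I/(2πd). Distances are d₁ = 0.0602 m and d₂ = 0.1548 m.
B₁ = 1.97×10⁻⁵ T, B₂ = 8.76×10⁻⁶ T.
Between parallel currents the two contributions point in opposite directions, so they subtract. B = |B₁ − B₂| = |1.97×10⁻⁵ − 8.76×10⁻⁶| = 1.09×10⁻⁵ T.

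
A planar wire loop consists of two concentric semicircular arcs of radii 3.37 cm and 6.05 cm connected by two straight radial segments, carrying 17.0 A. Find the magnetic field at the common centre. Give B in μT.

The radial connectors point toward the centre, so dl × r̂ = 0 and they contribute nothing.
Each semicircle gives μ₀I/(4R): inner arc 1.58×10⁻⁴ T, outer arc 8.83×10⁻⁵ T.
The two arcs carry current in opposite angular senses, so their fields oppose: B = |1.58×10⁻⁴ − 8.83×10⁻⁵| = 7.02×10⁻⁵ T.

B ≈ 70.2 μT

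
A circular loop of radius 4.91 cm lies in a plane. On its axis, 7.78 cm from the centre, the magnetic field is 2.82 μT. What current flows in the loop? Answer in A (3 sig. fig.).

I ≈ 1.45 A

On the axis of a loop, B = μ₀IR²/[2(R²+z²)^(3/2)], so I = 2B(R²+z²)^(3/2)/(μ₀R²).
R² + z² = 0.002411 + 0.006053 = 0.008464 m²; raised to 3/2 gives 7.79×10⁻⁴ m³.
I = 2 × 2.82×10⁻⁶ × 7.79×10⁻⁴ / (1.26×10⁻⁶ × 0.002411) = 1.45 A.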